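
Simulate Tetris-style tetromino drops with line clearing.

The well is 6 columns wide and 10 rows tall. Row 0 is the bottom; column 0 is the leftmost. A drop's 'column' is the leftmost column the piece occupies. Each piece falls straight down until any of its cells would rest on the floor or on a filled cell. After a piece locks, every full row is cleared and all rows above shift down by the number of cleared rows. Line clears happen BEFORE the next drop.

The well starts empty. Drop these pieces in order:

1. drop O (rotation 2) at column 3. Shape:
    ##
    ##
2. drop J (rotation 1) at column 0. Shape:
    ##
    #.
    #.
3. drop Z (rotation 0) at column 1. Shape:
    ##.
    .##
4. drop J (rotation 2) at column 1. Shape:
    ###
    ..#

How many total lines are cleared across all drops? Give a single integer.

Drop 1: O rot2 at col 3 lands with bottom-row=0; cleared 0 line(s) (total 0); column heights now [0 0 0 2 2 0], max=2
Drop 2: J rot1 at col 0 lands with bottom-row=0; cleared 0 line(s) (total 0); column heights now [3 3 0 2 2 0], max=3
Drop 3: Z rot0 at col 1 lands with bottom-row=2; cleared 0 line(s) (total 0); column heights now [3 4 4 3 2 0], max=4
Drop 4: J rot2 at col 1 lands with bottom-row=3; cleared 0 line(s) (total 0); column heights now [3 5 5 5 2 0], max=5

Answer: 0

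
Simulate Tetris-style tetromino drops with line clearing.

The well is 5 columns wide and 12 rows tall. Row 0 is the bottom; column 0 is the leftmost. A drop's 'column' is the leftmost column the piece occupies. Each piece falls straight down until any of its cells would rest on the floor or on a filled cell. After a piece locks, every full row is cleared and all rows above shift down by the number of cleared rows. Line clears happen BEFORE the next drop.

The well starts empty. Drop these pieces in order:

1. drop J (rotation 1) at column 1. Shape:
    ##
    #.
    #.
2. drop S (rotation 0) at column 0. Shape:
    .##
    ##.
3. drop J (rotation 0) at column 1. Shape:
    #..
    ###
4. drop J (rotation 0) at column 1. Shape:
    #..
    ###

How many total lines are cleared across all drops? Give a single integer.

Drop 1: J rot1 at col 1 lands with bottom-row=0; cleared 0 line(s) (total 0); column heights now [0 3 3 0 0], max=3
Drop 2: S rot0 at col 0 lands with bottom-row=3; cleared 0 line(s) (total 0); column heights now [4 5 5 0 0], max=5
Drop 3: J rot0 at col 1 lands with bottom-row=5; cleared 0 line(s) (total 0); column heights now [4 7 6 6 0], max=7
Drop 4: J rot0 at col 1 lands with bottom-row=7; cleared 0 line(s) (total 0); column heights now [4 9 8 8 0], max=9

Answer: 0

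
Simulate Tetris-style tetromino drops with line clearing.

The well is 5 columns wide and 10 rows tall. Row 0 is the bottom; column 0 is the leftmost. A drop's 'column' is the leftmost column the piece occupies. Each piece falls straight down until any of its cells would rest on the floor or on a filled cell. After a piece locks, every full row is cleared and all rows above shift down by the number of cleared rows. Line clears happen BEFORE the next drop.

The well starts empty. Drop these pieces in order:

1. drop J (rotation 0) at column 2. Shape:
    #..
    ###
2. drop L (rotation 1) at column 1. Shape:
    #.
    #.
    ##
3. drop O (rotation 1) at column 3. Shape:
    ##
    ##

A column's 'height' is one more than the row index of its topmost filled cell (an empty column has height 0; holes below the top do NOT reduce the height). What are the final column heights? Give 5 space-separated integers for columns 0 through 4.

Answer: 0 5 3 3 3

Derivation:
Drop 1: J rot0 at col 2 lands with bottom-row=0; cleared 0 line(s) (total 0); column heights now [0 0 2 1 1], max=2
Drop 2: L rot1 at col 1 lands with bottom-row=2; cleared 0 line(s) (total 0); column heights now [0 5 3 1 1], max=5
Drop 3: O rot1 at col 3 lands with bottom-row=1; cleared 0 line(s) (total 0); column heights now [0 5 3 3 3], max=5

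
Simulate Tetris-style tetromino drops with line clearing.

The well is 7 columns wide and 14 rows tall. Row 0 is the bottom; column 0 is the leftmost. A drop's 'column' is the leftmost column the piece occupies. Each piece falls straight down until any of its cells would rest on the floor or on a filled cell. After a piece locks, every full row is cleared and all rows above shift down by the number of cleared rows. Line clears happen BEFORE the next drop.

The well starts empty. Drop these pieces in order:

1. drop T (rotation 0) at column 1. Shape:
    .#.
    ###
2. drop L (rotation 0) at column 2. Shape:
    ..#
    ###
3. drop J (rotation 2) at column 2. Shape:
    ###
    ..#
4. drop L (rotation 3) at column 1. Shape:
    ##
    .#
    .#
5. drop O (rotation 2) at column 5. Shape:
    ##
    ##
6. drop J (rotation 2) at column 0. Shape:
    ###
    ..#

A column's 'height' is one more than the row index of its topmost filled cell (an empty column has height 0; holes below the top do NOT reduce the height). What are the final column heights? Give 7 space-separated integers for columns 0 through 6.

Drop 1: T rot0 at col 1 lands with bottom-row=0; cleared 0 line(s) (total 0); column heights now [0 1 2 1 0 0 0], max=2
Drop 2: L rot0 at col 2 lands with bottom-row=2; cleared 0 line(s) (total 0); column heights now [0 1 3 3 4 0 0], max=4
Drop 3: J rot2 at col 2 lands with bottom-row=4; cleared 0 line(s) (total 0); column heights now [0 1 6 6 6 0 0], max=6
Drop 4: L rot3 at col 1 lands with bottom-row=6; cleared 0 line(s) (total 0); column heights now [0 9 9 6 6 0 0], max=9
Drop 5: O rot2 at col 5 lands with bottom-row=0; cleared 0 line(s) (total 0); column heights now [0 9 9 6 6 2 2], max=9
Drop 6: J rot2 at col 0 lands with bottom-row=9; cleared 0 line(s) (total 0); column heights now [11 11 11 6 6 2 2], max=11

Answer: 11 11 11 6 6 2 2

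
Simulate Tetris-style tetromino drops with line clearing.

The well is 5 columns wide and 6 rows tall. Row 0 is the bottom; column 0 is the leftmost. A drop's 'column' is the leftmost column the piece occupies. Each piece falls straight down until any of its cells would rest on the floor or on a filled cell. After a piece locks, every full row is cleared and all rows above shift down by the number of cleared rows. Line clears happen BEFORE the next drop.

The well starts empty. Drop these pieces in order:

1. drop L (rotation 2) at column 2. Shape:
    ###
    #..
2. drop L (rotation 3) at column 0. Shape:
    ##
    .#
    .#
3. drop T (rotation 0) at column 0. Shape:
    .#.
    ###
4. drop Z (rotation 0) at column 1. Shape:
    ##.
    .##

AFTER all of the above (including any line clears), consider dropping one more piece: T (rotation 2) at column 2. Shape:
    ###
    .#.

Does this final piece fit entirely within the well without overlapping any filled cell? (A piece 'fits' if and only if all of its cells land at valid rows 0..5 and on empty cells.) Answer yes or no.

Drop 1: L rot2 at col 2 lands with bottom-row=0; cleared 0 line(s) (total 0); column heights now [0 0 2 2 2], max=2
Drop 2: L rot3 at col 0 lands with bottom-row=0; cleared 0 line(s) (total 0); column heights now [3 3 2 2 2], max=3
Drop 3: T rot0 at col 0 lands with bottom-row=3; cleared 0 line(s) (total 0); column heights now [4 5 4 2 2], max=5
Drop 4: Z rot0 at col 1 lands with bottom-row=4; cleared 0 line(s) (total 0); column heights now [4 6 6 5 2], max=6
Test piece T rot2 at col 2 (width 3): heights before test = [4 6 6 5 2]; fits = False

Answer: no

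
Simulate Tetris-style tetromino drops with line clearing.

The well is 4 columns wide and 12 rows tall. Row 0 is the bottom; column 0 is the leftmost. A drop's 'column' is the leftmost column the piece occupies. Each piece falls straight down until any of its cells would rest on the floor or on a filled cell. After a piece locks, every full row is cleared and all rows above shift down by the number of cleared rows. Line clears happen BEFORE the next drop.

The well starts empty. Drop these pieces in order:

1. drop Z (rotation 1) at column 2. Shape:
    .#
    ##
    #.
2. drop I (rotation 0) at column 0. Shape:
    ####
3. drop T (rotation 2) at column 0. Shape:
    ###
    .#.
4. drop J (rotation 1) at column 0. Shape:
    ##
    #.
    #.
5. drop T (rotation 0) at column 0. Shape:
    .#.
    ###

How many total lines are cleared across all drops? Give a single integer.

Answer: 3

Derivation:
Drop 1: Z rot1 at col 2 lands with bottom-row=0; cleared 0 line(s) (total 0); column heights now [0 0 2 3], max=3
Drop 2: I rot0 at col 0 lands with bottom-row=3; cleared 1 line(s) (total 1); column heights now [0 0 2 3], max=3
Drop 3: T rot2 at col 0 lands with bottom-row=1; cleared 1 line(s) (total 2); column heights now [0 2 2 2], max=2
Drop 4: J rot1 at col 0 lands with bottom-row=0; cleared 1 line(s) (total 3); column heights now [2 2 1 0], max=2
Drop 5: T rot0 at col 0 lands with bottom-row=2; cleared 0 line(s) (total 3); column heights now [3 4 3 0], max=4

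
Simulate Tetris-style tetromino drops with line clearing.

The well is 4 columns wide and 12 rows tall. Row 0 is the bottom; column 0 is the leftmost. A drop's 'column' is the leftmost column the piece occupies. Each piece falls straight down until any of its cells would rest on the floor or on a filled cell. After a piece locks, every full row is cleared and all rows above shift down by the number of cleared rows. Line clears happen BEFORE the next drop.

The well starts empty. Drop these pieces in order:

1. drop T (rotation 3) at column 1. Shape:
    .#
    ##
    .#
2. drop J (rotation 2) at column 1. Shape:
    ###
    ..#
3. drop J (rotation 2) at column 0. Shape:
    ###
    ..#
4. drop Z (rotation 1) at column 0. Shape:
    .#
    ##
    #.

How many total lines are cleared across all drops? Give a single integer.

Answer: 0

Derivation:
Drop 1: T rot3 at col 1 lands with bottom-row=0; cleared 0 line(s) (total 0); column heights now [0 2 3 0], max=3
Drop 2: J rot2 at col 1 lands with bottom-row=2; cleared 0 line(s) (total 0); column heights now [0 4 4 4], max=4
Drop 3: J rot2 at col 0 lands with bottom-row=4; cleared 0 line(s) (total 0); column heights now [6 6 6 4], max=6
Drop 4: Z rot1 at col 0 lands with bottom-row=6; cleared 0 line(s) (total 0); column heights now [8 9 6 4], max=9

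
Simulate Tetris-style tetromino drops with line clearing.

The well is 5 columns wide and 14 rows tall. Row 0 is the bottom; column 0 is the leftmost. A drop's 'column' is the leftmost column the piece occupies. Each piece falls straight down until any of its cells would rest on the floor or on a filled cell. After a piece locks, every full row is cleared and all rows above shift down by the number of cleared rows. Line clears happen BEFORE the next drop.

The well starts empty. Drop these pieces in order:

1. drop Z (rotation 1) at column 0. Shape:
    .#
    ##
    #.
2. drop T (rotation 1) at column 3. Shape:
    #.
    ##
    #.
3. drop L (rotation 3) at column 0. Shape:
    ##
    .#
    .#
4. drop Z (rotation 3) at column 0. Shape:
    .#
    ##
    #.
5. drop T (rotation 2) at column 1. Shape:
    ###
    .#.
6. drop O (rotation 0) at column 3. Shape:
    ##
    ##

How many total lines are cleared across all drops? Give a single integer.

Answer: 0

Derivation:
Drop 1: Z rot1 at col 0 lands with bottom-row=0; cleared 0 line(s) (total 0); column heights now [2 3 0 0 0], max=3
Drop 2: T rot1 at col 3 lands with bottom-row=0; cleared 0 line(s) (total 0); column heights now [2 3 0 3 2], max=3
Drop 3: L rot3 at col 0 lands with bottom-row=3; cleared 0 line(s) (total 0); column heights now [6 6 0 3 2], max=6
Drop 4: Z rot3 at col 0 lands with bottom-row=6; cleared 0 line(s) (total 0); column heights now [8 9 0 3 2], max=9
Drop 5: T rot2 at col 1 lands with bottom-row=8; cleared 0 line(s) (total 0); column heights now [8 10 10 10 2], max=10
Drop 6: O rot0 at col 3 lands with bottom-row=10; cleared 0 line(s) (total 0); column heights now [8 10 10 12 12], max=12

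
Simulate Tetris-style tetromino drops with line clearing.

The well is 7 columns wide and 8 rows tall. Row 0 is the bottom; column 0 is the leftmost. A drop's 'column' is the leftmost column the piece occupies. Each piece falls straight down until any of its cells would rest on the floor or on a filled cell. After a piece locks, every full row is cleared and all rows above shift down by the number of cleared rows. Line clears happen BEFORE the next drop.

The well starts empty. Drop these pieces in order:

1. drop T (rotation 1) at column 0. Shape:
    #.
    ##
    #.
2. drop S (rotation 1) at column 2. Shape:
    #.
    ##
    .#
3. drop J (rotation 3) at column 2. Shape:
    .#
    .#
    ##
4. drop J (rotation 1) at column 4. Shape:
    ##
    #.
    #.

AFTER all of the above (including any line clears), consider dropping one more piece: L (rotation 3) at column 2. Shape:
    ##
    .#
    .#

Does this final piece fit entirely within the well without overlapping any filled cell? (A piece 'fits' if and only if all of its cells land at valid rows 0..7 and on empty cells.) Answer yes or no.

Answer: no

Derivation:
Drop 1: T rot1 at col 0 lands with bottom-row=0; cleared 0 line(s) (total 0); column heights now [3 2 0 0 0 0 0], max=3
Drop 2: S rot1 at col 2 lands with bottom-row=0; cleared 0 line(s) (total 0); column heights now [3 2 3 2 0 0 0], max=3
Drop 3: J rot3 at col 2 lands with bottom-row=3; cleared 0 line(s) (total 0); column heights now [3 2 4 6 0 0 0], max=6
Drop 4: J rot1 at col 4 lands with bottom-row=0; cleared 0 line(s) (total 0); column heights now [3 2 4 6 3 3 0], max=6
Test piece L rot3 at col 2 (width 2): heights before test = [3 2 4 6 3 3 0]; fits = False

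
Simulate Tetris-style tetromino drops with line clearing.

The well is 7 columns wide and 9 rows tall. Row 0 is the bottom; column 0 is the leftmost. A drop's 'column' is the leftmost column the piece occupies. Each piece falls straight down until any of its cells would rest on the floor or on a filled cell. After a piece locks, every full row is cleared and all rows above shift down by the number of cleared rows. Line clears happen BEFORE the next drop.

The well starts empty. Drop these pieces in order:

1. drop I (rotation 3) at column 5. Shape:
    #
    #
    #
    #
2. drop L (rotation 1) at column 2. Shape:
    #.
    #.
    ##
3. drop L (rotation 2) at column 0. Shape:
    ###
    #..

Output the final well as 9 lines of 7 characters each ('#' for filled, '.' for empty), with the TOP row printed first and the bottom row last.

Answer: .......
.......
.......
.......
.......
###..#.
#.#..#.
..#..#.
..##.#.

Derivation:
Drop 1: I rot3 at col 5 lands with bottom-row=0; cleared 0 line(s) (total 0); column heights now [0 0 0 0 0 4 0], max=4
Drop 2: L rot1 at col 2 lands with bottom-row=0; cleared 0 line(s) (total 0); column heights now [0 0 3 1 0 4 0], max=4
Drop 3: L rot2 at col 0 lands with bottom-row=2; cleared 0 line(s) (total 0); column heights now [4 4 4 1 0 4 0], max=4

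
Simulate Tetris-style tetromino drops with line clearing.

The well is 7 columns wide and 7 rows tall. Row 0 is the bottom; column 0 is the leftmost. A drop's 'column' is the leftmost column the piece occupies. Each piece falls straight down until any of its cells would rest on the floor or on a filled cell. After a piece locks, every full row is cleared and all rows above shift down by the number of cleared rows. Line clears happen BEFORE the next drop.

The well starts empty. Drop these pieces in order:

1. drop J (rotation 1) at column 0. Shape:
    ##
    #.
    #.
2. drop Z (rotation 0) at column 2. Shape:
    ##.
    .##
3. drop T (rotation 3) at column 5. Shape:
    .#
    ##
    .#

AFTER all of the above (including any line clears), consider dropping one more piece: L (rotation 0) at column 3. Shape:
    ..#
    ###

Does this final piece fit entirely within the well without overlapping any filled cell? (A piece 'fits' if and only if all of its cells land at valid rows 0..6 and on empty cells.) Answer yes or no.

Answer: yes

Derivation:
Drop 1: J rot1 at col 0 lands with bottom-row=0; cleared 0 line(s) (total 0); column heights now [3 3 0 0 0 0 0], max=3
Drop 2: Z rot0 at col 2 lands with bottom-row=0; cleared 0 line(s) (total 0); column heights now [3 3 2 2 1 0 0], max=3
Drop 3: T rot3 at col 5 lands with bottom-row=0; cleared 0 line(s) (total 0); column heights now [3 3 2 2 1 2 3], max=3
Test piece L rot0 at col 3 (width 3): heights before test = [3 3 2 2 1 2 3]; fits = True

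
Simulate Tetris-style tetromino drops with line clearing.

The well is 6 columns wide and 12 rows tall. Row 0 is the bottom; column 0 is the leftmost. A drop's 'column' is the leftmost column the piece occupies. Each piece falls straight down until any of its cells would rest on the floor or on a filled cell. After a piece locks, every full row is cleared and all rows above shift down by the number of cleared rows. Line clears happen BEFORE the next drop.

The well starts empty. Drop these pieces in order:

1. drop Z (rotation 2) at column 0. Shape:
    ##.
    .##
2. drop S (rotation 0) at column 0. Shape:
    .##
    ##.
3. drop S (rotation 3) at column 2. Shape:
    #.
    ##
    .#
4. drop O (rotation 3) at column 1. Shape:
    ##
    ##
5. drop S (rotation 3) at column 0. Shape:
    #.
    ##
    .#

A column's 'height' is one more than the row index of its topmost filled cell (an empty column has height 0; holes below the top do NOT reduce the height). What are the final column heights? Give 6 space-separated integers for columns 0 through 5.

Drop 1: Z rot2 at col 0 lands with bottom-row=0; cleared 0 line(s) (total 0); column heights now [2 2 1 0 0 0], max=2
Drop 2: S rot0 at col 0 lands with bottom-row=2; cleared 0 line(s) (total 0); column heights now [3 4 4 0 0 0], max=4
Drop 3: S rot3 at col 2 lands with bottom-row=3; cleared 0 line(s) (total 0); column heights now [3 4 6 5 0 0], max=6
Drop 4: O rot3 at col 1 lands with bottom-row=6; cleared 0 line(s) (total 0); column heights now [3 8 8 5 0 0], max=8
Drop 5: S rot3 at col 0 lands with bottom-row=8; cleared 0 line(s) (total 0); column heights now [11 10 8 5 0 0], max=11

Answer: 11 10 8 5 0 0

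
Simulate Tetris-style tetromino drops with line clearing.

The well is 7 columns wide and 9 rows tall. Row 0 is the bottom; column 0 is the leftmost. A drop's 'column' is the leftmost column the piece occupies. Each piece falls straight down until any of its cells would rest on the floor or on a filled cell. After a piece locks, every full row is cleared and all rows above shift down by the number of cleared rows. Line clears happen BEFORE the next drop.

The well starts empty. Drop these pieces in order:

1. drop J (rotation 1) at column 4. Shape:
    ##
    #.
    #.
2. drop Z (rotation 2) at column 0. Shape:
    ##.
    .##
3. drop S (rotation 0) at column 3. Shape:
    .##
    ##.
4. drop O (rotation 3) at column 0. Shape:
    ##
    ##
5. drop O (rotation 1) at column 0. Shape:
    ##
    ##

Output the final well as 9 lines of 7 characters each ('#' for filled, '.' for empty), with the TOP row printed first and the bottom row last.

Answer: .......
.......
.......
##.....
##..##.
##.##..
##..##.
##..#..
.##.#..

Derivation:
Drop 1: J rot1 at col 4 lands with bottom-row=0; cleared 0 line(s) (total 0); column heights now [0 0 0 0 3 3 0], max=3
Drop 2: Z rot2 at col 0 lands with bottom-row=0; cleared 0 line(s) (total 0); column heights now [2 2 1 0 3 3 0], max=3
Drop 3: S rot0 at col 3 lands with bottom-row=3; cleared 0 line(s) (total 0); column heights now [2 2 1 4 5 5 0], max=5
Drop 4: O rot3 at col 0 lands with bottom-row=2; cleared 0 line(s) (total 0); column heights now [4 4 1 4 5 5 0], max=5
Drop 5: O rot1 at col 0 lands with bottom-row=4; cleared 0 line(s) (total 0); column heights now [6 6 1 4 5 5 0], max=6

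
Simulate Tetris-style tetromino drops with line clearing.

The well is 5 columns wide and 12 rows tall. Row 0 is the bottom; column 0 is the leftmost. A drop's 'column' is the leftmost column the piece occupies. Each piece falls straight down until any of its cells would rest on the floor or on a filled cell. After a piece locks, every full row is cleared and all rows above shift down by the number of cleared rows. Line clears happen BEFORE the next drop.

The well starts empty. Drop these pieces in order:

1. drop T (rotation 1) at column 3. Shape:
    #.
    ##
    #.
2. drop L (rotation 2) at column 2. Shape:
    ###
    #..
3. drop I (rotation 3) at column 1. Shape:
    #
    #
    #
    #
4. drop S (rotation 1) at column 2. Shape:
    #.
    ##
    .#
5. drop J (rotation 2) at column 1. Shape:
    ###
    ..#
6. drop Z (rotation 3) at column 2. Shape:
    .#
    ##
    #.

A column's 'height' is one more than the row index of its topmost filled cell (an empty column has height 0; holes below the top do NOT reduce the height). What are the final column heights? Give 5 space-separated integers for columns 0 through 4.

Drop 1: T rot1 at col 3 lands with bottom-row=0; cleared 0 line(s) (total 0); column heights now [0 0 0 3 2], max=3
Drop 2: L rot2 at col 2 lands with bottom-row=2; cleared 0 line(s) (total 0); column heights now [0 0 4 4 4], max=4
Drop 3: I rot3 at col 1 lands with bottom-row=0; cleared 0 line(s) (total 0); column heights now [0 4 4 4 4], max=4
Drop 4: S rot1 at col 2 lands with bottom-row=4; cleared 0 line(s) (total 0); column heights now [0 4 7 6 4], max=7
Drop 5: J rot2 at col 1 lands with bottom-row=6; cleared 0 line(s) (total 0); column heights now [0 8 8 8 4], max=8
Drop 6: Z rot3 at col 2 lands with bottom-row=8; cleared 0 line(s) (total 0); column heights now [0 8 10 11 4], max=11

Answer: 0 8 10 11 4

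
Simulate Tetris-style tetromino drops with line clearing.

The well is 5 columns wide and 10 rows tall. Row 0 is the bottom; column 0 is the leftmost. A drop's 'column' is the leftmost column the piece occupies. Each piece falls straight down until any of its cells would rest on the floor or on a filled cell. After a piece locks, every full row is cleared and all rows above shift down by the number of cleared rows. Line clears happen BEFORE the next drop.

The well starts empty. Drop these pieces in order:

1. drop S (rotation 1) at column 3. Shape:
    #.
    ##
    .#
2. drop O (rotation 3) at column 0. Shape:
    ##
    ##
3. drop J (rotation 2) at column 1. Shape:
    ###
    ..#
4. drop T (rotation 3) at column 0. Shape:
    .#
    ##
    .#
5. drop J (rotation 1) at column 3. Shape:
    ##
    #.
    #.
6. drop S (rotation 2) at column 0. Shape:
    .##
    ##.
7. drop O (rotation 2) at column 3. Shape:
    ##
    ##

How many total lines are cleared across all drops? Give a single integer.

Drop 1: S rot1 at col 3 lands with bottom-row=0; cleared 0 line(s) (total 0); column heights now [0 0 0 3 2], max=3
Drop 2: O rot3 at col 0 lands with bottom-row=0; cleared 0 line(s) (total 0); column heights now [2 2 0 3 2], max=3
Drop 3: J rot2 at col 1 lands with bottom-row=3; cleared 0 line(s) (total 0); column heights now [2 5 5 5 2], max=5
Drop 4: T rot3 at col 0 lands with bottom-row=5; cleared 0 line(s) (total 0); column heights now [7 8 5 5 2], max=8
Drop 5: J rot1 at col 3 lands with bottom-row=5; cleared 0 line(s) (total 0); column heights now [7 8 5 8 8], max=8
Drop 6: S rot2 at col 0 lands with bottom-row=8; cleared 0 line(s) (total 0); column heights now [9 10 10 8 8], max=10
Drop 7: O rot2 at col 3 lands with bottom-row=8; cleared 0 line(s) (total 0); column heights now [9 10 10 10 10], max=10

Answer: 0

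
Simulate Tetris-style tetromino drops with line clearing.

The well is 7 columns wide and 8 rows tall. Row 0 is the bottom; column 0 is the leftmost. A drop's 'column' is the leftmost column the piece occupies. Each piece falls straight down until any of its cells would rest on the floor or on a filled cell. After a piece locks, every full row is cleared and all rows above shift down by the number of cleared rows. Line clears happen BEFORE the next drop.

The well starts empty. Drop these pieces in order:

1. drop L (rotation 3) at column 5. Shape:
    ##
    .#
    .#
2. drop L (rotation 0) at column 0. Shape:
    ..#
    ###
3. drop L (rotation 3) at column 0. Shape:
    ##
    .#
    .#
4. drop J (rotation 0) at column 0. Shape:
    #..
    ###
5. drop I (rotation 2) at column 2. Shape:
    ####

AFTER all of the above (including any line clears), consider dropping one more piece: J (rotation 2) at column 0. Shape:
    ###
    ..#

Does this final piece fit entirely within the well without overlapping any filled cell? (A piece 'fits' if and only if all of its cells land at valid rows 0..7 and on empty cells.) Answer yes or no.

Answer: yes

Derivation:
Drop 1: L rot3 at col 5 lands with bottom-row=0; cleared 0 line(s) (total 0); column heights now [0 0 0 0 0 3 3], max=3
Drop 2: L rot0 at col 0 lands with bottom-row=0; cleared 0 line(s) (total 0); column heights now [1 1 2 0 0 3 3], max=3
Drop 3: L rot3 at col 0 lands with bottom-row=1; cleared 0 line(s) (total 0); column heights now [4 4 2 0 0 3 3], max=4
Drop 4: J rot0 at col 0 lands with bottom-row=4; cleared 0 line(s) (total 0); column heights now [6 5 5 0 0 3 3], max=6
Drop 5: I rot2 at col 2 lands with bottom-row=5; cleared 0 line(s) (total 0); column heights now [6 5 6 6 6 6 3], max=6
Test piece J rot2 at col 0 (width 3): heights before test = [6 5 6 6 6 6 3]; fits = True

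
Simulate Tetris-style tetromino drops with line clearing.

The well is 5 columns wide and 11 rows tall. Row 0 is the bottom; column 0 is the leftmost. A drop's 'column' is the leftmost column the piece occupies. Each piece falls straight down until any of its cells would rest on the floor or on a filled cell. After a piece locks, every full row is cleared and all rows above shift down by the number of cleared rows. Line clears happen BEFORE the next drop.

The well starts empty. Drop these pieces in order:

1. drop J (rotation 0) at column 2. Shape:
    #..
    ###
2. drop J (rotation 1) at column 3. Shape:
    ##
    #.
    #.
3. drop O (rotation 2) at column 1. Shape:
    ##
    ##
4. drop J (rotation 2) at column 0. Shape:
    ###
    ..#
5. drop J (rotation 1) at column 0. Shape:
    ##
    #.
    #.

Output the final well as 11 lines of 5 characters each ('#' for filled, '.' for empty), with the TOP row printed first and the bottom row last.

Drop 1: J rot0 at col 2 lands with bottom-row=0; cleared 0 line(s) (total 0); column heights now [0 0 2 1 1], max=2
Drop 2: J rot1 at col 3 lands with bottom-row=1; cleared 0 line(s) (total 0); column heights now [0 0 2 4 4], max=4
Drop 3: O rot2 at col 1 lands with bottom-row=2; cleared 0 line(s) (total 0); column heights now [0 4 4 4 4], max=4
Drop 4: J rot2 at col 0 lands with bottom-row=4; cleared 0 line(s) (total 0); column heights now [6 6 6 4 4], max=6
Drop 5: J rot1 at col 0 lands with bottom-row=6; cleared 0 line(s) (total 0); column heights now [9 9 6 4 4], max=9

Answer: .....
.....
##...
#....
#....
###..
..#..
.####
.###.
..##.
..###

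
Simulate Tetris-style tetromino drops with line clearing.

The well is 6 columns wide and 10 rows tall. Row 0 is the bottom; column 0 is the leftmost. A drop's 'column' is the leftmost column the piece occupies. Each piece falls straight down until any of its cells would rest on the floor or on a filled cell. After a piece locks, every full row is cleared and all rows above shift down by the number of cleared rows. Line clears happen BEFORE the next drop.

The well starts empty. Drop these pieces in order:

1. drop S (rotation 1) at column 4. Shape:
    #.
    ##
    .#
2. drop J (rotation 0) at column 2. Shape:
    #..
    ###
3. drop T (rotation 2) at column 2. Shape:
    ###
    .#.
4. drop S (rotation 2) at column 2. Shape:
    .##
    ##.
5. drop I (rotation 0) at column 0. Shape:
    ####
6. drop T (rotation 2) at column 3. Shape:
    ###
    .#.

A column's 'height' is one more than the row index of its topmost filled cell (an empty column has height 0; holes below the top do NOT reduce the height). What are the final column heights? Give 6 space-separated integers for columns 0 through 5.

Drop 1: S rot1 at col 4 lands with bottom-row=0; cleared 0 line(s) (total 0); column heights now [0 0 0 0 3 2], max=3
Drop 2: J rot0 at col 2 lands with bottom-row=3; cleared 0 line(s) (total 0); column heights now [0 0 5 4 4 2], max=5
Drop 3: T rot2 at col 2 lands with bottom-row=4; cleared 0 line(s) (total 0); column heights now [0 0 6 6 6 2], max=6
Drop 4: S rot2 at col 2 lands with bottom-row=6; cleared 0 line(s) (total 0); column heights now [0 0 7 8 8 2], max=8
Drop 5: I rot0 at col 0 lands with bottom-row=8; cleared 0 line(s) (total 0); column heights now [9 9 9 9 8 2], max=9
Drop 6: T rot2 at col 3 lands with bottom-row=8; cleared 0 line(s) (total 0); column heights now [9 9 9 10 10 10], max=10

Answer: 9 9 9 10 10 10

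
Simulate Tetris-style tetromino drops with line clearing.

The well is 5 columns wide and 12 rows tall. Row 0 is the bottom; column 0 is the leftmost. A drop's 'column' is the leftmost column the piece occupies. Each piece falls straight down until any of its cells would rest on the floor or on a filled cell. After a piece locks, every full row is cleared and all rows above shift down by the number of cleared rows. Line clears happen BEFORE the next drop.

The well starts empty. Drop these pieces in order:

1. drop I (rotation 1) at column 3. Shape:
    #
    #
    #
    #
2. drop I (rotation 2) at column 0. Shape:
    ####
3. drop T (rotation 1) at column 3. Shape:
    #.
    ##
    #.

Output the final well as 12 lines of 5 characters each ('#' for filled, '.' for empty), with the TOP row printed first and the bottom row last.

Drop 1: I rot1 at col 3 lands with bottom-row=0; cleared 0 line(s) (total 0); column heights now [0 0 0 4 0], max=4
Drop 2: I rot2 at col 0 lands with bottom-row=4; cleared 0 line(s) (total 0); column heights now [5 5 5 5 0], max=5
Drop 3: T rot1 at col 3 lands with bottom-row=5; cleared 0 line(s) (total 0); column heights now [5 5 5 8 7], max=8

Answer: .....
.....
.....
.....
...#.
...##
...#.
####.
...#.
...#.
...#.
...#.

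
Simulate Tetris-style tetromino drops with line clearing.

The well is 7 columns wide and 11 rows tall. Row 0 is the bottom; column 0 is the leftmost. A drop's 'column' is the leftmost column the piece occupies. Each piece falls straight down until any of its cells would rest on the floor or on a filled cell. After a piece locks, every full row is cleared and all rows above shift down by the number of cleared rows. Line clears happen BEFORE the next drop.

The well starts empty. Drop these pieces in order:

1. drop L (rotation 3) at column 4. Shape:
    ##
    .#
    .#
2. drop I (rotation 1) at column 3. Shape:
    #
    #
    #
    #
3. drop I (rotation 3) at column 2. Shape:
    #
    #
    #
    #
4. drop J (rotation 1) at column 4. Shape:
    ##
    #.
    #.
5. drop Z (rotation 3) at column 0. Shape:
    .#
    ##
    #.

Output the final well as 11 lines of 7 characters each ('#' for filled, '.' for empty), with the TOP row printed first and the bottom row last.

Answer: .......
.......
.......
.......
.......
....##.
....#..
..###..
.#####.
####.#.
#.##.#.

Derivation:
Drop 1: L rot3 at col 4 lands with bottom-row=0; cleared 0 line(s) (total 0); column heights now [0 0 0 0 3 3 0], max=3
Drop 2: I rot1 at col 3 lands with bottom-row=0; cleared 0 line(s) (total 0); column heights now [0 0 0 4 3 3 0], max=4
Drop 3: I rot3 at col 2 lands with bottom-row=0; cleared 0 line(s) (total 0); column heights now [0 0 4 4 3 3 0], max=4
Drop 4: J rot1 at col 4 lands with bottom-row=3; cleared 0 line(s) (total 0); column heights now [0 0 4 4 6 6 0], max=6
Drop 5: Z rot3 at col 0 lands with bottom-row=0; cleared 0 line(s) (total 0); column heights now [2 3 4 4 6 6 0], max=6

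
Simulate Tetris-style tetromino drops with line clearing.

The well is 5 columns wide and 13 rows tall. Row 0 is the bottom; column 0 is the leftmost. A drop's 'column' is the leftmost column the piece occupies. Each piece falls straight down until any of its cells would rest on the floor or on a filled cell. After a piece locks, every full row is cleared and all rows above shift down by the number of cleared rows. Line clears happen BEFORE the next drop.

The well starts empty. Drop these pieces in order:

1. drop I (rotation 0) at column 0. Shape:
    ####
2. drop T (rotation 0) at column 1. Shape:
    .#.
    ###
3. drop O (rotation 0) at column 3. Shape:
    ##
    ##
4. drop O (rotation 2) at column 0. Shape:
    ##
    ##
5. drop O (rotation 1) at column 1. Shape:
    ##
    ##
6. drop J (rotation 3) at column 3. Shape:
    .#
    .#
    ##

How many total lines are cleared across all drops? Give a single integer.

Answer: 1

Derivation:
Drop 1: I rot0 at col 0 lands with bottom-row=0; cleared 0 line(s) (total 0); column heights now [1 1 1 1 0], max=1
Drop 2: T rot0 at col 1 lands with bottom-row=1; cleared 0 line(s) (total 0); column heights now [1 2 3 2 0], max=3
Drop 3: O rot0 at col 3 lands with bottom-row=2; cleared 0 line(s) (total 0); column heights now [1 2 3 4 4], max=4
Drop 4: O rot2 at col 0 lands with bottom-row=2; cleared 1 line(s) (total 1); column heights now [3 3 2 3 3], max=3
Drop 5: O rot1 at col 1 lands with bottom-row=3; cleared 0 line(s) (total 1); column heights now [3 5 5 3 3], max=5
Drop 6: J rot3 at col 3 lands with bottom-row=3; cleared 0 line(s) (total 1); column heights now [3 5 5 4 6], max=6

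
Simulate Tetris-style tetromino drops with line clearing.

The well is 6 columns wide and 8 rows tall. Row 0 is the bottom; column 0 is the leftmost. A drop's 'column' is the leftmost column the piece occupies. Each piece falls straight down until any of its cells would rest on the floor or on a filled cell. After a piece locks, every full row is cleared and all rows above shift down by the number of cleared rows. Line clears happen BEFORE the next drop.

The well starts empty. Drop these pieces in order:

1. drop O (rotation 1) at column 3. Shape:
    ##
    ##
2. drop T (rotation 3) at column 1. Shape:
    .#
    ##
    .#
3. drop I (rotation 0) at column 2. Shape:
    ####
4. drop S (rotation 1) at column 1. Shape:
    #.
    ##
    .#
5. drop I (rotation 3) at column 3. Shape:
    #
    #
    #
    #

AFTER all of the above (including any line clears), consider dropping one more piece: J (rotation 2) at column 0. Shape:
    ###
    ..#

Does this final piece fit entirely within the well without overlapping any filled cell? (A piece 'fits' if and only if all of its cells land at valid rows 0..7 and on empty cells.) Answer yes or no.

Drop 1: O rot1 at col 3 lands with bottom-row=0; cleared 0 line(s) (total 0); column heights now [0 0 0 2 2 0], max=2
Drop 2: T rot3 at col 1 lands with bottom-row=0; cleared 0 line(s) (total 0); column heights now [0 2 3 2 2 0], max=3
Drop 3: I rot0 at col 2 lands with bottom-row=3; cleared 0 line(s) (total 0); column heights now [0 2 4 4 4 4], max=4
Drop 4: S rot1 at col 1 lands with bottom-row=4; cleared 0 line(s) (total 0); column heights now [0 7 6 4 4 4], max=7
Drop 5: I rot3 at col 3 lands with bottom-row=4; cleared 0 line(s) (total 0); column heights now [0 7 6 8 4 4], max=8
Test piece J rot2 at col 0 (width 3): heights before test = [0 7 6 8 4 4]; fits = True

Answer: yes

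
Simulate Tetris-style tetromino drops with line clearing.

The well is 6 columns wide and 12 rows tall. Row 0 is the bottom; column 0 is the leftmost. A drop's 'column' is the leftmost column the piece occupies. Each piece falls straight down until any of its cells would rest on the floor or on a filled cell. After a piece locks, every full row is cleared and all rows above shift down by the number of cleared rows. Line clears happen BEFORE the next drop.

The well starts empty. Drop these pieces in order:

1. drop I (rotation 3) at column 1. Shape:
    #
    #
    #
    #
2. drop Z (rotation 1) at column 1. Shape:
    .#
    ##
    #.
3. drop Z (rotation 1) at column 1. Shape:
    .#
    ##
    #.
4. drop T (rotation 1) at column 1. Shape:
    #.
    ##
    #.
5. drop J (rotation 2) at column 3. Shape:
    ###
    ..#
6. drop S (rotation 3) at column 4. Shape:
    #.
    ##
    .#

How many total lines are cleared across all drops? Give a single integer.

Drop 1: I rot3 at col 1 lands with bottom-row=0; cleared 0 line(s) (total 0); column heights now [0 4 0 0 0 0], max=4
Drop 2: Z rot1 at col 1 lands with bottom-row=4; cleared 0 line(s) (total 0); column heights now [0 6 7 0 0 0], max=7
Drop 3: Z rot1 at col 1 lands with bottom-row=6; cleared 0 line(s) (total 0); column heights now [0 8 9 0 0 0], max=9
Drop 4: T rot1 at col 1 lands with bottom-row=8; cleared 0 line(s) (total 0); column heights now [0 11 10 0 0 0], max=11
Drop 5: J rot2 at col 3 lands with bottom-row=0; cleared 0 line(s) (total 0); column heights now [0 11 10 2 2 2], max=11
Drop 6: S rot3 at col 4 lands with bottom-row=2; cleared 0 line(s) (total 0); column heights now [0 11 10 2 5 4], max=11

Answer: 0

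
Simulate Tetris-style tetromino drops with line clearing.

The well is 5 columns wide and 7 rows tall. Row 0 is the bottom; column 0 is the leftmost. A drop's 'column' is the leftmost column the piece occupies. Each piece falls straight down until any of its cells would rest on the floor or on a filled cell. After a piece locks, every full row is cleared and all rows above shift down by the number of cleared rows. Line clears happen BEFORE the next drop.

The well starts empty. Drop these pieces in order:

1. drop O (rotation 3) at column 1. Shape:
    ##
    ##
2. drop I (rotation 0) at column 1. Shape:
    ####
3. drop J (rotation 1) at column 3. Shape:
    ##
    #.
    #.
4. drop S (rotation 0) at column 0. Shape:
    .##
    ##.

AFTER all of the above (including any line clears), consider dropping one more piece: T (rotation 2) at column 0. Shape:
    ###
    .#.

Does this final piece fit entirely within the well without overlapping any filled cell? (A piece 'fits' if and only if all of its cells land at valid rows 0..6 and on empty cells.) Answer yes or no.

Drop 1: O rot3 at col 1 lands with bottom-row=0; cleared 0 line(s) (total 0); column heights now [0 2 2 0 0], max=2
Drop 2: I rot0 at col 1 lands with bottom-row=2; cleared 0 line(s) (total 0); column heights now [0 3 3 3 3], max=3
Drop 3: J rot1 at col 3 lands with bottom-row=3; cleared 0 line(s) (total 0); column heights now [0 3 3 6 6], max=6
Drop 4: S rot0 at col 0 lands with bottom-row=3; cleared 0 line(s) (total 0); column heights now [4 5 5 6 6], max=6
Test piece T rot2 at col 0 (width 3): heights before test = [4 5 5 6 6]; fits = True

Answer: yes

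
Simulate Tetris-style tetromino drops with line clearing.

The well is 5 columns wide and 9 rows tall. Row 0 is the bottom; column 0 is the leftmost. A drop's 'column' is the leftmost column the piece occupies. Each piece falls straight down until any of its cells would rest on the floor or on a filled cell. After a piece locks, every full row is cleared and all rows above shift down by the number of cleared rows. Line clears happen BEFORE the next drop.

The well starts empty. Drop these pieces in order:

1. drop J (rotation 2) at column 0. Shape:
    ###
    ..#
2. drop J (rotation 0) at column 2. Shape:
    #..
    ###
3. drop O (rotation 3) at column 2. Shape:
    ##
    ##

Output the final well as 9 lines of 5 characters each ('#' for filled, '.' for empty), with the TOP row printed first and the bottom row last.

Drop 1: J rot2 at col 0 lands with bottom-row=0; cleared 0 line(s) (total 0); column heights now [2 2 2 0 0], max=2
Drop 2: J rot0 at col 2 lands with bottom-row=2; cleared 0 line(s) (total 0); column heights now [2 2 4 3 3], max=4
Drop 3: O rot3 at col 2 lands with bottom-row=4; cleared 0 line(s) (total 0); column heights now [2 2 6 6 3], max=6

Answer: .....
.....
.....
..##.
..##.
..#..
..###
###..
..#..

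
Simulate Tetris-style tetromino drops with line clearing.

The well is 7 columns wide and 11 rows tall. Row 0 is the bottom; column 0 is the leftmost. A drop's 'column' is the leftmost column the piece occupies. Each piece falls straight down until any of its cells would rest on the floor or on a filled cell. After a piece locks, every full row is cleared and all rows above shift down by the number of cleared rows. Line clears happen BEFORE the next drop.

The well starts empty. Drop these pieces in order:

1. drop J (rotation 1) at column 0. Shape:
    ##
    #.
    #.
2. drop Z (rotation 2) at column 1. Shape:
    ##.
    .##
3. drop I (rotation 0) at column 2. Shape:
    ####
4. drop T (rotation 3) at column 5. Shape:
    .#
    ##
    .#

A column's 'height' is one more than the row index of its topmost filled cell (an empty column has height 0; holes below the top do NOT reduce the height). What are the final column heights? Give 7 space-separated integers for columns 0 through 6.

Drop 1: J rot1 at col 0 lands with bottom-row=0; cleared 0 line(s) (total 0); column heights now [3 3 0 0 0 0 0], max=3
Drop 2: Z rot2 at col 1 lands with bottom-row=2; cleared 0 line(s) (total 0); column heights now [3 4 4 3 0 0 0], max=4
Drop 3: I rot0 at col 2 lands with bottom-row=4; cleared 0 line(s) (total 0); column heights now [3 4 5 5 5 5 0], max=5
Drop 4: T rot3 at col 5 lands with bottom-row=4; cleared 0 line(s) (total 0); column heights now [3 4 5 5 5 6 7], max=7

Answer: 3 4 5 5 5 6 7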